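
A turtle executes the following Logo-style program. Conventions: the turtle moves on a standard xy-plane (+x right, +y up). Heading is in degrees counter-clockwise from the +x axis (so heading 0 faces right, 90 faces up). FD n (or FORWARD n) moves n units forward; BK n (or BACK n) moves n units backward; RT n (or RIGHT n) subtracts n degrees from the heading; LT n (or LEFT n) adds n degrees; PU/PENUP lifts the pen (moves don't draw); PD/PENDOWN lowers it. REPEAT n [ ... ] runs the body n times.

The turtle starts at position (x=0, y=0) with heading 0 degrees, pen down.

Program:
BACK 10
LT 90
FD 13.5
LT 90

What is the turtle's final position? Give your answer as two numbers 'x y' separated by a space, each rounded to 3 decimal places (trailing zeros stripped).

Executing turtle program step by step:
Start: pos=(0,0), heading=0, pen down
BK 10: (0,0) -> (-10,0) [heading=0, draw]
LT 90: heading 0 -> 90
FD 13.5: (-10,0) -> (-10,13.5) [heading=90, draw]
LT 90: heading 90 -> 180
Final: pos=(-10,13.5), heading=180, 2 segment(s) drawn

Answer: -10 13.5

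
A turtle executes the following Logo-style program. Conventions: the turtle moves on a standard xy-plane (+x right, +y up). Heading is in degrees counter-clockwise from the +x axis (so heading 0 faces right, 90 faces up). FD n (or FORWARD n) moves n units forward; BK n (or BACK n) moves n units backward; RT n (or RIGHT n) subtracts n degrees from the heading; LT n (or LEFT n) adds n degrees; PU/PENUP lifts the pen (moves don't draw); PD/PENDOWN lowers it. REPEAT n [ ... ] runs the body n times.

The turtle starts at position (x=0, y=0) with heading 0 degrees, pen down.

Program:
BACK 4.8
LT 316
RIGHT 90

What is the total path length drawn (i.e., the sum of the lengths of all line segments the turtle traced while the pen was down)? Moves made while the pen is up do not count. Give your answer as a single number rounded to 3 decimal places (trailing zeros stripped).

Answer: 4.8

Derivation:
Executing turtle program step by step:
Start: pos=(0,0), heading=0, pen down
BK 4.8: (0,0) -> (-4.8,0) [heading=0, draw]
LT 316: heading 0 -> 316
RT 90: heading 316 -> 226
Final: pos=(-4.8,0), heading=226, 1 segment(s) drawn

Segment lengths:
  seg 1: (0,0) -> (-4.8,0), length = 4.8
Total = 4.8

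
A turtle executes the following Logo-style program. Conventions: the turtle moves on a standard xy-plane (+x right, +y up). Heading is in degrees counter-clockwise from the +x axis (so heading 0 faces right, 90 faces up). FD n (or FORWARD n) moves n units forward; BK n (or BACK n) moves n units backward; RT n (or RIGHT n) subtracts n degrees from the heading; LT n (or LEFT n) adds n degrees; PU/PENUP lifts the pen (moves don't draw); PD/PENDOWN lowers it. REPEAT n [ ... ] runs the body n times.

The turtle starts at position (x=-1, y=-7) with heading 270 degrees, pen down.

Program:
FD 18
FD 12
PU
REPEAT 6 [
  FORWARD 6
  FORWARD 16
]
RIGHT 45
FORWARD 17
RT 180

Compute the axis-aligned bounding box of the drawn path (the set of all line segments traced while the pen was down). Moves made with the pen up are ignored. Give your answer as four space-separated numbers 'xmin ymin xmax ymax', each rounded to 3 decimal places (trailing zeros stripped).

Answer: -1 -37 -1 -7

Derivation:
Executing turtle program step by step:
Start: pos=(-1,-7), heading=270, pen down
FD 18: (-1,-7) -> (-1,-25) [heading=270, draw]
FD 12: (-1,-25) -> (-1,-37) [heading=270, draw]
PU: pen up
REPEAT 6 [
  -- iteration 1/6 --
  FD 6: (-1,-37) -> (-1,-43) [heading=270, move]
  FD 16: (-1,-43) -> (-1,-59) [heading=270, move]
  -- iteration 2/6 --
  FD 6: (-1,-59) -> (-1,-65) [heading=270, move]
  FD 16: (-1,-65) -> (-1,-81) [heading=270, move]
  -- iteration 3/6 --
  FD 6: (-1,-81) -> (-1,-87) [heading=270, move]
  FD 16: (-1,-87) -> (-1,-103) [heading=270, move]
  -- iteration 4/6 --
  FD 6: (-1,-103) -> (-1,-109) [heading=270, move]
  FD 16: (-1,-109) -> (-1,-125) [heading=270, move]
  -- iteration 5/6 --
  FD 6: (-1,-125) -> (-1,-131) [heading=270, move]
  FD 16: (-1,-131) -> (-1,-147) [heading=270, move]
  -- iteration 6/6 --
  FD 6: (-1,-147) -> (-1,-153) [heading=270, move]
  FD 16: (-1,-153) -> (-1,-169) [heading=270, move]
]
RT 45: heading 270 -> 225
FD 17: (-1,-169) -> (-13.021,-181.021) [heading=225, move]
RT 180: heading 225 -> 45
Final: pos=(-13.021,-181.021), heading=45, 2 segment(s) drawn

Segment endpoints: x in {-1, -1, -1}, y in {-37, -25, -7}
xmin=-1, ymin=-37, xmax=-1, ymax=-7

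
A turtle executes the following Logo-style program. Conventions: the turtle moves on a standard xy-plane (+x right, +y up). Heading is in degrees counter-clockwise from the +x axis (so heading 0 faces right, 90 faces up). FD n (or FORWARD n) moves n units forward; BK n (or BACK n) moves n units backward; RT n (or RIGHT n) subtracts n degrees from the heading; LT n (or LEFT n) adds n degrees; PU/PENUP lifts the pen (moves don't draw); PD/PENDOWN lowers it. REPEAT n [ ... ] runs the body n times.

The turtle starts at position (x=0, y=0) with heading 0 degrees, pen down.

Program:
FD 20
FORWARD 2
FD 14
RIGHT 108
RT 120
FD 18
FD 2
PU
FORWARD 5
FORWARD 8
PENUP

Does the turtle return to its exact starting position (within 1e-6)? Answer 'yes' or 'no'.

Executing turtle program step by step:
Start: pos=(0,0), heading=0, pen down
FD 20: (0,0) -> (20,0) [heading=0, draw]
FD 2: (20,0) -> (22,0) [heading=0, draw]
FD 14: (22,0) -> (36,0) [heading=0, draw]
RT 108: heading 0 -> 252
RT 120: heading 252 -> 132
FD 18: (36,0) -> (23.956,13.377) [heading=132, draw]
FD 2: (23.956,13.377) -> (22.617,14.863) [heading=132, draw]
PU: pen up
FD 5: (22.617,14.863) -> (19.272,18.579) [heading=132, move]
FD 8: (19.272,18.579) -> (13.919,24.524) [heading=132, move]
PU: pen up
Final: pos=(13.919,24.524), heading=132, 5 segment(s) drawn

Start position: (0, 0)
Final position: (13.919, 24.524)
Distance = 28.198; >= 1e-6 -> NOT closed

Answer: no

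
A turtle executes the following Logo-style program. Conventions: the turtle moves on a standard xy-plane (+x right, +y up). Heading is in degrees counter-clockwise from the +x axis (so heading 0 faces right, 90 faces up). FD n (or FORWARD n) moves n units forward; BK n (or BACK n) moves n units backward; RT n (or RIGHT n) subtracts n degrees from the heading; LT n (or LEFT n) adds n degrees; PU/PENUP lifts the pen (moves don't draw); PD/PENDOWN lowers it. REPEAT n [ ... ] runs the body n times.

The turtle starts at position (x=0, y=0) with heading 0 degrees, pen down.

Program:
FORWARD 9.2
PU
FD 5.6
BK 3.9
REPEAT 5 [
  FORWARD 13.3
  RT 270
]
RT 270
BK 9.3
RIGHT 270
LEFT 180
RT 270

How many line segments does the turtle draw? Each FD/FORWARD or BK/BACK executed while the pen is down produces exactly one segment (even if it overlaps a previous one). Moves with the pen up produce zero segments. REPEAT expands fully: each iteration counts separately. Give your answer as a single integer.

Answer: 1

Derivation:
Executing turtle program step by step:
Start: pos=(0,0), heading=0, pen down
FD 9.2: (0,0) -> (9.2,0) [heading=0, draw]
PU: pen up
FD 5.6: (9.2,0) -> (14.8,0) [heading=0, move]
BK 3.9: (14.8,0) -> (10.9,0) [heading=0, move]
REPEAT 5 [
  -- iteration 1/5 --
  FD 13.3: (10.9,0) -> (24.2,0) [heading=0, move]
  RT 270: heading 0 -> 90
  -- iteration 2/5 --
  FD 13.3: (24.2,0) -> (24.2,13.3) [heading=90, move]
  RT 270: heading 90 -> 180
  -- iteration 3/5 --
  FD 13.3: (24.2,13.3) -> (10.9,13.3) [heading=180, move]
  RT 270: heading 180 -> 270
  -- iteration 4/5 --
  FD 13.3: (10.9,13.3) -> (10.9,0) [heading=270, move]
  RT 270: heading 270 -> 0
  -- iteration 5/5 --
  FD 13.3: (10.9,0) -> (24.2,0) [heading=0, move]
  RT 270: heading 0 -> 90
]
RT 270: heading 90 -> 180
BK 9.3: (24.2,0) -> (33.5,0) [heading=180, move]
RT 270: heading 180 -> 270
LT 180: heading 270 -> 90
RT 270: heading 90 -> 180
Final: pos=(33.5,0), heading=180, 1 segment(s) drawn
Segments drawn: 1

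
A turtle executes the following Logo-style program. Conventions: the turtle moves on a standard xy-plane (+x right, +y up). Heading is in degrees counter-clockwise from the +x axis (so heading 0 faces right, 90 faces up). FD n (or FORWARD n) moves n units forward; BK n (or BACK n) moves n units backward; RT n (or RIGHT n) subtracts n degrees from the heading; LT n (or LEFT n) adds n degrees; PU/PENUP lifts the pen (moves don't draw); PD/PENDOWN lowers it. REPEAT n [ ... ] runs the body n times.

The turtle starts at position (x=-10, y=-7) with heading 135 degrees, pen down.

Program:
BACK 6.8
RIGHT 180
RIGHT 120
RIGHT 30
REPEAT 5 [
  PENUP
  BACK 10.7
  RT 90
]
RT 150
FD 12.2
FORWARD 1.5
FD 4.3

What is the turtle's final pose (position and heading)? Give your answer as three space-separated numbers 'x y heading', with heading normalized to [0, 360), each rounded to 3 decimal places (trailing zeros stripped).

Answer: 9.802 -31.964 285

Derivation:
Executing turtle program step by step:
Start: pos=(-10,-7), heading=135, pen down
BK 6.8: (-10,-7) -> (-5.192,-11.808) [heading=135, draw]
RT 180: heading 135 -> 315
RT 120: heading 315 -> 195
RT 30: heading 195 -> 165
REPEAT 5 [
  -- iteration 1/5 --
  PU: pen up
  BK 10.7: (-5.192,-11.808) -> (5.144,-14.578) [heading=165, move]
  RT 90: heading 165 -> 75
  -- iteration 2/5 --
  PU: pen up
  BK 10.7: (5.144,-14.578) -> (2.374,-24.913) [heading=75, move]
  RT 90: heading 75 -> 345
  -- iteration 3/5 --
  PU: pen up
  BK 10.7: (2.374,-24.913) -> (-7.961,-22.144) [heading=345, move]
  RT 90: heading 345 -> 255
  -- iteration 4/5 --
  PU: pen up
  BK 10.7: (-7.961,-22.144) -> (-5.192,-11.808) [heading=255, move]
  RT 90: heading 255 -> 165
  -- iteration 5/5 --
  PU: pen up
  BK 10.7: (-5.192,-11.808) -> (5.144,-14.578) [heading=165, move]
  RT 90: heading 165 -> 75
]
RT 150: heading 75 -> 285
FD 12.2: (5.144,-14.578) -> (8.301,-26.362) [heading=285, move]
FD 1.5: (8.301,-26.362) -> (8.69,-27.811) [heading=285, move]
FD 4.3: (8.69,-27.811) -> (9.802,-31.964) [heading=285, move]
Final: pos=(9.802,-31.964), heading=285, 1 segment(s) drawn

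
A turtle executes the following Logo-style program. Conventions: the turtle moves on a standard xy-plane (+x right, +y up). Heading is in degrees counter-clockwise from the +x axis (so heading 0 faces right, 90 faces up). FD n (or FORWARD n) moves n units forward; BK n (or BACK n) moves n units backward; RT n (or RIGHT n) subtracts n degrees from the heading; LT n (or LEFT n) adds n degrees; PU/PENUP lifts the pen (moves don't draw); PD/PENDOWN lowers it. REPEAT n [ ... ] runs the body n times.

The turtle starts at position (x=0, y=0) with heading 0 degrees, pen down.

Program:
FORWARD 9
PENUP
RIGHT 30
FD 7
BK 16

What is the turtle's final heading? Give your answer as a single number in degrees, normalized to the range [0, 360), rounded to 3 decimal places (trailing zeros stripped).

Answer: 330

Derivation:
Executing turtle program step by step:
Start: pos=(0,0), heading=0, pen down
FD 9: (0,0) -> (9,0) [heading=0, draw]
PU: pen up
RT 30: heading 0 -> 330
FD 7: (9,0) -> (15.062,-3.5) [heading=330, move]
BK 16: (15.062,-3.5) -> (1.206,4.5) [heading=330, move]
Final: pos=(1.206,4.5), heading=330, 1 segment(s) drawn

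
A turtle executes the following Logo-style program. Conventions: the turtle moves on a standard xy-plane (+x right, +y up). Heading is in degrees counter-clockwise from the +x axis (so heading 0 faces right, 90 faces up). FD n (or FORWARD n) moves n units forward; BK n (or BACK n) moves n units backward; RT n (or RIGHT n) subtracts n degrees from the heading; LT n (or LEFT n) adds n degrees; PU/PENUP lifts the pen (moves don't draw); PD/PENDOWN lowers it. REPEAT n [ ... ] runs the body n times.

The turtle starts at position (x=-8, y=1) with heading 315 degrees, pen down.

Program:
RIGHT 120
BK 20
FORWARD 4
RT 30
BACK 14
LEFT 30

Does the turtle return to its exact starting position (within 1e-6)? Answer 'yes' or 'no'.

Answer: no

Derivation:
Executing turtle program step by step:
Start: pos=(-8,1), heading=315, pen down
RT 120: heading 315 -> 195
BK 20: (-8,1) -> (11.319,6.176) [heading=195, draw]
FD 4: (11.319,6.176) -> (7.455,5.141) [heading=195, draw]
RT 30: heading 195 -> 165
BK 14: (7.455,5.141) -> (20.978,1.518) [heading=165, draw]
LT 30: heading 165 -> 195
Final: pos=(20.978,1.518), heading=195, 3 segment(s) drawn

Start position: (-8, 1)
Final position: (20.978, 1.518)
Distance = 28.982; >= 1e-6 -> NOT closed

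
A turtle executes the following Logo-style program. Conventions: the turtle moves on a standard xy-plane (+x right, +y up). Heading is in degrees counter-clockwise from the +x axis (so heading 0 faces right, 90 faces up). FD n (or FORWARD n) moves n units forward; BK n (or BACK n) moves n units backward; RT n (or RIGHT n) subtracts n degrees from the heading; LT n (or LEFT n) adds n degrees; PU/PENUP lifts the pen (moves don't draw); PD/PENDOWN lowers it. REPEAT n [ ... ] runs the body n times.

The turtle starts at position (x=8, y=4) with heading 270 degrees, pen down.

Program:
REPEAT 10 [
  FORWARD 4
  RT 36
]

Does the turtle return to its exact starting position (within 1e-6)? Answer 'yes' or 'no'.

Executing turtle program step by step:
Start: pos=(8,4), heading=270, pen down
REPEAT 10 [
  -- iteration 1/10 --
  FD 4: (8,4) -> (8,0) [heading=270, draw]
  RT 36: heading 270 -> 234
  -- iteration 2/10 --
  FD 4: (8,0) -> (5.649,-3.236) [heading=234, draw]
  RT 36: heading 234 -> 198
  -- iteration 3/10 --
  FD 4: (5.649,-3.236) -> (1.845,-4.472) [heading=198, draw]
  RT 36: heading 198 -> 162
  -- iteration 4/10 --
  FD 4: (1.845,-4.472) -> (-1.96,-3.236) [heading=162, draw]
  RT 36: heading 162 -> 126
  -- iteration 5/10 --
  FD 4: (-1.96,-3.236) -> (-4.311,0) [heading=126, draw]
  RT 36: heading 126 -> 90
  -- iteration 6/10 --
  FD 4: (-4.311,0) -> (-4.311,4) [heading=90, draw]
  RT 36: heading 90 -> 54
  -- iteration 7/10 --
  FD 4: (-4.311,4) -> (-1.96,7.236) [heading=54, draw]
  RT 36: heading 54 -> 18
  -- iteration 8/10 --
  FD 4: (-1.96,7.236) -> (1.845,8.472) [heading=18, draw]
  RT 36: heading 18 -> 342
  -- iteration 9/10 --
  FD 4: (1.845,8.472) -> (5.649,7.236) [heading=342, draw]
  RT 36: heading 342 -> 306
  -- iteration 10/10 --
  FD 4: (5.649,7.236) -> (8,4) [heading=306, draw]
  RT 36: heading 306 -> 270
]
Final: pos=(8,4), heading=270, 10 segment(s) drawn

Start position: (8, 4)
Final position: (8, 4)
Distance = 0; < 1e-6 -> CLOSED

Answer: yes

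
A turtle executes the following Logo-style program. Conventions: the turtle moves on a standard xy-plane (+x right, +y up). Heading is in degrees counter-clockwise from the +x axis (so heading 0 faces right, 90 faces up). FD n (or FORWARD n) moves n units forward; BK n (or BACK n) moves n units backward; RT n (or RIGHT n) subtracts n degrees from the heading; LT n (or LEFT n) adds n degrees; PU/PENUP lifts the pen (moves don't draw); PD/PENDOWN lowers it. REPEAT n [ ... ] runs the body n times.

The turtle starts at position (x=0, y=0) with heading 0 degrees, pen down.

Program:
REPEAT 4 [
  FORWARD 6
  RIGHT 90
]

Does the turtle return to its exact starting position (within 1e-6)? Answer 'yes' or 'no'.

Executing turtle program step by step:
Start: pos=(0,0), heading=0, pen down
REPEAT 4 [
  -- iteration 1/4 --
  FD 6: (0,0) -> (6,0) [heading=0, draw]
  RT 90: heading 0 -> 270
  -- iteration 2/4 --
  FD 6: (6,0) -> (6,-6) [heading=270, draw]
  RT 90: heading 270 -> 180
  -- iteration 3/4 --
  FD 6: (6,-6) -> (0,-6) [heading=180, draw]
  RT 90: heading 180 -> 90
  -- iteration 4/4 --
  FD 6: (0,-6) -> (0,0) [heading=90, draw]
  RT 90: heading 90 -> 0
]
Final: pos=(0,0), heading=0, 4 segment(s) drawn

Start position: (0, 0)
Final position: (0, 0)
Distance = 0; < 1e-6 -> CLOSED

Answer: yes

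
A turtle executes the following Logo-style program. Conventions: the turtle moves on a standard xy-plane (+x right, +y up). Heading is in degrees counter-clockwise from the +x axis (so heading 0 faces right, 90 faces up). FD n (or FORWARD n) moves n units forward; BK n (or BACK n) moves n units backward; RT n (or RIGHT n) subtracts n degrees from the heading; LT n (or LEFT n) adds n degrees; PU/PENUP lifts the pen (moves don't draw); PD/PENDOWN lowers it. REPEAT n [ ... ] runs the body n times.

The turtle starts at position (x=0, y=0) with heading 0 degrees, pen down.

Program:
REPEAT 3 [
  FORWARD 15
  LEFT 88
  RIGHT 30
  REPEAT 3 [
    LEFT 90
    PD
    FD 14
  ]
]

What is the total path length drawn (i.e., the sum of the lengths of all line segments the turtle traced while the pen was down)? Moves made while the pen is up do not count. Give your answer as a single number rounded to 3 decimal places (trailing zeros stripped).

Executing turtle program step by step:
Start: pos=(0,0), heading=0, pen down
REPEAT 3 [
  -- iteration 1/3 --
  FD 15: (0,0) -> (15,0) [heading=0, draw]
  LT 88: heading 0 -> 88
  RT 30: heading 88 -> 58
  REPEAT 3 [
    -- iteration 1/3 --
    LT 90: heading 58 -> 148
    PD: pen down
    FD 14: (15,0) -> (3.127,7.419) [heading=148, draw]
    -- iteration 2/3 --
    LT 90: heading 148 -> 238
    PD: pen down
    FD 14: (3.127,7.419) -> (-4.292,-4.454) [heading=238, draw]
    -- iteration 3/3 --
    LT 90: heading 238 -> 328
    PD: pen down
    FD 14: (-4.292,-4.454) -> (7.581,-11.873) [heading=328, draw]
  ]
  -- iteration 2/3 --
  FD 15: (7.581,-11.873) -> (20.302,-19.821) [heading=328, draw]
  LT 88: heading 328 -> 56
  RT 30: heading 56 -> 26
  REPEAT 3 [
    -- iteration 1/3 --
    LT 90: heading 26 -> 116
    PD: pen down
    FD 14: (20.302,-19.821) -> (14.165,-7.238) [heading=116, draw]
    -- iteration 2/3 --
    LT 90: heading 116 -> 206
    PD: pen down
    FD 14: (14.165,-7.238) -> (1.582,-13.376) [heading=206, draw]
    -- iteration 3/3 --
    LT 90: heading 206 -> 296
    PD: pen down
    FD 14: (1.582,-13.376) -> (7.719,-25.959) [heading=296, draw]
  ]
  -- iteration 3/3 --
  FD 15: (7.719,-25.959) -> (14.294,-39.441) [heading=296, draw]
  LT 88: heading 296 -> 24
  RT 30: heading 24 -> 354
  REPEAT 3 [
    -- iteration 1/3 --
    LT 90: heading 354 -> 84
    PD: pen down
    FD 14: (14.294,-39.441) -> (15.758,-25.517) [heading=84, draw]
    -- iteration 2/3 --
    LT 90: heading 84 -> 174
    PD: pen down
    FD 14: (15.758,-25.517) -> (1.834,-24.054) [heading=174, draw]
    -- iteration 3/3 --
    LT 90: heading 174 -> 264
    PD: pen down
    FD 14: (1.834,-24.054) -> (0.371,-37.977) [heading=264, draw]
  ]
]
Final: pos=(0.371,-37.977), heading=264, 12 segment(s) drawn

Segment lengths:
  seg 1: (0,0) -> (15,0), length = 15
  seg 2: (15,0) -> (3.127,7.419), length = 14
  seg 3: (3.127,7.419) -> (-4.292,-4.454), length = 14
  seg 4: (-4.292,-4.454) -> (7.581,-11.873), length = 14
  seg 5: (7.581,-11.873) -> (20.302,-19.821), length = 15
  seg 6: (20.302,-19.821) -> (14.165,-7.238), length = 14
  seg 7: (14.165,-7.238) -> (1.582,-13.376), length = 14
  seg 8: (1.582,-13.376) -> (7.719,-25.959), length = 14
  seg 9: (7.719,-25.959) -> (14.294,-39.441), length = 15
  seg 10: (14.294,-39.441) -> (15.758,-25.517), length = 14
  seg 11: (15.758,-25.517) -> (1.834,-24.054), length = 14
  seg 12: (1.834,-24.054) -> (0.371,-37.977), length = 14
Total = 171

Answer: 171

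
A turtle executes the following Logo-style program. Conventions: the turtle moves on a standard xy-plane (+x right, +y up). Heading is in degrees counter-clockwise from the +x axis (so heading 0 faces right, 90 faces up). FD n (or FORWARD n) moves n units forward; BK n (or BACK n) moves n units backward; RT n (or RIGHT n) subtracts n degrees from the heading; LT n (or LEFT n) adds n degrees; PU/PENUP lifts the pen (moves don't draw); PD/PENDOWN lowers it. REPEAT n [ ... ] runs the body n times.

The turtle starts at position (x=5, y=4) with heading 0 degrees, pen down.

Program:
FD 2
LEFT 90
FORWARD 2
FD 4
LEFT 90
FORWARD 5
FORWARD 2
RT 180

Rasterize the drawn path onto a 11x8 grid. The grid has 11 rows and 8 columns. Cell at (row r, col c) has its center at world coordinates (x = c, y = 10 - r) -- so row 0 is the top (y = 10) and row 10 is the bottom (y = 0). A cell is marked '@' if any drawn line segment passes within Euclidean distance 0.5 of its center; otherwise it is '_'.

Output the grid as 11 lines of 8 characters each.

Segment 0: (5,4) -> (7,4)
Segment 1: (7,4) -> (7,6)
Segment 2: (7,6) -> (7,10)
Segment 3: (7,10) -> (2,10)
Segment 4: (2,10) -> (0,10)

Answer: @@@@@@@@
_______@
_______@
_______@
_______@
_______@
_____@@@
________
________
________
________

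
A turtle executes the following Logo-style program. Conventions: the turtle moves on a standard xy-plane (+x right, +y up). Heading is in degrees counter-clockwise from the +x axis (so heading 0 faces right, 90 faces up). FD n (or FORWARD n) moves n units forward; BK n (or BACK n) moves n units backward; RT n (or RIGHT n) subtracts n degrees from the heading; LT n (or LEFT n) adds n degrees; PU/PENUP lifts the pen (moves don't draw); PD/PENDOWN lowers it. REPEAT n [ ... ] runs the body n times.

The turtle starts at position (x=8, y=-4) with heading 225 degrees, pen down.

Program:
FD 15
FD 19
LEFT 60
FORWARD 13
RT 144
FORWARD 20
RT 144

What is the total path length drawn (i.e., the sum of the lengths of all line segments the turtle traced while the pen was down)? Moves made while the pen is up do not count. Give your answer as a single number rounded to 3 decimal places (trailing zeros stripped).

Executing turtle program step by step:
Start: pos=(8,-4), heading=225, pen down
FD 15: (8,-4) -> (-2.607,-14.607) [heading=225, draw]
FD 19: (-2.607,-14.607) -> (-16.042,-28.042) [heading=225, draw]
LT 60: heading 225 -> 285
FD 13: (-16.042,-28.042) -> (-12.677,-40.599) [heading=285, draw]
RT 144: heading 285 -> 141
FD 20: (-12.677,-40.599) -> (-28.22,-28.012) [heading=141, draw]
RT 144: heading 141 -> 357
Final: pos=(-28.22,-28.012), heading=357, 4 segment(s) drawn

Segment lengths:
  seg 1: (8,-4) -> (-2.607,-14.607), length = 15
  seg 2: (-2.607,-14.607) -> (-16.042,-28.042), length = 19
  seg 3: (-16.042,-28.042) -> (-12.677,-40.599), length = 13
  seg 4: (-12.677,-40.599) -> (-28.22,-28.012), length = 20
Total = 67

Answer: 67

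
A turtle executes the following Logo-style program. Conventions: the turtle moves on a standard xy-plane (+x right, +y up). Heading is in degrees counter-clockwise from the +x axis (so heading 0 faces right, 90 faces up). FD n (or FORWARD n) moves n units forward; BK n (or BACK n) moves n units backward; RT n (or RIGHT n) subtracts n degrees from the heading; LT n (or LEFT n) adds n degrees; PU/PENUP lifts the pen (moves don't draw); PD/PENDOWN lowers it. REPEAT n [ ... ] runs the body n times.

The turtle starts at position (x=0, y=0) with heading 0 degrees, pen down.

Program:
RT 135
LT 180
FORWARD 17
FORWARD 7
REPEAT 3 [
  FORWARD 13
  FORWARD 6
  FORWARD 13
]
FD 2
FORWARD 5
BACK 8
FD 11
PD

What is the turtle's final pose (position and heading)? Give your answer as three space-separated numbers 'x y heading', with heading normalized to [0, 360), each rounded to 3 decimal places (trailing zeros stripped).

Answer: 91.924 91.924 45

Derivation:
Executing turtle program step by step:
Start: pos=(0,0), heading=0, pen down
RT 135: heading 0 -> 225
LT 180: heading 225 -> 45
FD 17: (0,0) -> (12.021,12.021) [heading=45, draw]
FD 7: (12.021,12.021) -> (16.971,16.971) [heading=45, draw]
REPEAT 3 [
  -- iteration 1/3 --
  FD 13: (16.971,16.971) -> (26.163,26.163) [heading=45, draw]
  FD 6: (26.163,26.163) -> (30.406,30.406) [heading=45, draw]
  FD 13: (30.406,30.406) -> (39.598,39.598) [heading=45, draw]
  -- iteration 2/3 --
  FD 13: (39.598,39.598) -> (48.79,48.79) [heading=45, draw]
  FD 6: (48.79,48.79) -> (53.033,53.033) [heading=45, draw]
  FD 13: (53.033,53.033) -> (62.225,62.225) [heading=45, draw]
  -- iteration 3/3 --
  FD 13: (62.225,62.225) -> (71.418,71.418) [heading=45, draw]
  FD 6: (71.418,71.418) -> (75.66,75.66) [heading=45, draw]
  FD 13: (75.66,75.66) -> (84.853,84.853) [heading=45, draw]
]
FD 2: (84.853,84.853) -> (86.267,86.267) [heading=45, draw]
FD 5: (86.267,86.267) -> (89.803,89.803) [heading=45, draw]
BK 8: (89.803,89.803) -> (84.146,84.146) [heading=45, draw]
FD 11: (84.146,84.146) -> (91.924,91.924) [heading=45, draw]
PD: pen down
Final: pos=(91.924,91.924), heading=45, 15 segment(s) drawn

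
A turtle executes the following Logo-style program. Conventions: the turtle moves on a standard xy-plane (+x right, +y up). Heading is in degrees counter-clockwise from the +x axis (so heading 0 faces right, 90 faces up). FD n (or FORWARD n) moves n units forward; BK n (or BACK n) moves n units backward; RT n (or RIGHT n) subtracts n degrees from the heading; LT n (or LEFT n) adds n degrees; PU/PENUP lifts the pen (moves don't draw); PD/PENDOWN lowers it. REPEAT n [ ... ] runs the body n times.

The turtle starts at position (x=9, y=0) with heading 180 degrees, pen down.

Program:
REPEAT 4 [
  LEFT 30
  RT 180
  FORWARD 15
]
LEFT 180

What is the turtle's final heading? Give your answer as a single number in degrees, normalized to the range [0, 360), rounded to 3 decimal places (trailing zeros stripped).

Executing turtle program step by step:
Start: pos=(9,0), heading=180, pen down
REPEAT 4 [
  -- iteration 1/4 --
  LT 30: heading 180 -> 210
  RT 180: heading 210 -> 30
  FD 15: (9,0) -> (21.99,7.5) [heading=30, draw]
  -- iteration 2/4 --
  LT 30: heading 30 -> 60
  RT 180: heading 60 -> 240
  FD 15: (21.99,7.5) -> (14.49,-5.49) [heading=240, draw]
  -- iteration 3/4 --
  LT 30: heading 240 -> 270
  RT 180: heading 270 -> 90
  FD 15: (14.49,-5.49) -> (14.49,9.51) [heading=90, draw]
  -- iteration 4/4 --
  LT 30: heading 90 -> 120
  RT 180: heading 120 -> 300
  FD 15: (14.49,9.51) -> (21.99,-3.481) [heading=300, draw]
]
LT 180: heading 300 -> 120
Final: pos=(21.99,-3.481), heading=120, 4 segment(s) drawn

Answer: 120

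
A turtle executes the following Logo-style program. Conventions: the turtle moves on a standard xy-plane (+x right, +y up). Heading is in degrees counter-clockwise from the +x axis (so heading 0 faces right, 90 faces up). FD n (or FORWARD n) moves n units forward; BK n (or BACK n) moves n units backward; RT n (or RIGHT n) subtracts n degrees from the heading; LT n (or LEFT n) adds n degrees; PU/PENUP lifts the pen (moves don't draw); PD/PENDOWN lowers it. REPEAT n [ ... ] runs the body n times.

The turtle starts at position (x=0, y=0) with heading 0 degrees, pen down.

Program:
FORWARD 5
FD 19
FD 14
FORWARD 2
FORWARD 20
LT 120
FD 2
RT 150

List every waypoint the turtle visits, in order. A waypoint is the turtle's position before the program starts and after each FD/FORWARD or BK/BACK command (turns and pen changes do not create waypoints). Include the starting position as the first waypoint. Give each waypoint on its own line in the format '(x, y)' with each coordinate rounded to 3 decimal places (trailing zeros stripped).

Answer: (0, 0)
(5, 0)
(24, 0)
(38, 0)
(40, 0)
(60, 0)
(59, 1.732)

Derivation:
Executing turtle program step by step:
Start: pos=(0,0), heading=0, pen down
FD 5: (0,0) -> (5,0) [heading=0, draw]
FD 19: (5,0) -> (24,0) [heading=0, draw]
FD 14: (24,0) -> (38,0) [heading=0, draw]
FD 2: (38,0) -> (40,0) [heading=0, draw]
FD 20: (40,0) -> (60,0) [heading=0, draw]
LT 120: heading 0 -> 120
FD 2: (60,0) -> (59,1.732) [heading=120, draw]
RT 150: heading 120 -> 330
Final: pos=(59,1.732), heading=330, 6 segment(s) drawn
Waypoints (7 total):
(0, 0)
(5, 0)
(24, 0)
(38, 0)
(40, 0)
(60, 0)
(59, 1.732)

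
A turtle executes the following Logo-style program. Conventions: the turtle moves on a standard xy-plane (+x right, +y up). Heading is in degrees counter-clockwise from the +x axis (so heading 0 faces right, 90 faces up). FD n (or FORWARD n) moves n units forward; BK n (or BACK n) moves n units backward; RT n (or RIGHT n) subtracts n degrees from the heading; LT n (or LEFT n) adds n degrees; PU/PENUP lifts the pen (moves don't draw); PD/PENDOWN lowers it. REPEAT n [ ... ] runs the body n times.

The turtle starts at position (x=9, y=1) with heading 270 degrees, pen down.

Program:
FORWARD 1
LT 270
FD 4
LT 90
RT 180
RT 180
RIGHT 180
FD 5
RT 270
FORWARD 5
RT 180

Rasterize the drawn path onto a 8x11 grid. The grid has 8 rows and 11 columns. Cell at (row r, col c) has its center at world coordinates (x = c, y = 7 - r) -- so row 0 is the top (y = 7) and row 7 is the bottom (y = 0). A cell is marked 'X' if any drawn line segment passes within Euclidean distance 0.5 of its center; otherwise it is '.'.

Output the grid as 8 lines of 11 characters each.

Answer: ...........
...........
XXXXXX.....
.....X.....
.....X.....
.....X.....
.....X...X.
.....XXXXX.

Derivation:
Segment 0: (9,1) -> (9,0)
Segment 1: (9,0) -> (5,0)
Segment 2: (5,0) -> (5,5)
Segment 3: (5,5) -> (0,5)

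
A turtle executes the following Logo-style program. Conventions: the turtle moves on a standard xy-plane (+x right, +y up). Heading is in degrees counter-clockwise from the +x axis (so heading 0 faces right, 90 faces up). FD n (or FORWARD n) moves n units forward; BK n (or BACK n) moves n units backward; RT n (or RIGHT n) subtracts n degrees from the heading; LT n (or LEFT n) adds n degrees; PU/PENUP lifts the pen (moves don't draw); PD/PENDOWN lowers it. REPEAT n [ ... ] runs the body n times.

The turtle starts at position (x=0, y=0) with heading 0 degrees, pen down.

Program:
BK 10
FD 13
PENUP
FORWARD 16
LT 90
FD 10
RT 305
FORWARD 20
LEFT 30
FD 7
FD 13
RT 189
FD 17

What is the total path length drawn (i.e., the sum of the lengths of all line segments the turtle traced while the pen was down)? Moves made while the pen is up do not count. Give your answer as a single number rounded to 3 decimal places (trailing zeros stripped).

Answer: 23

Derivation:
Executing turtle program step by step:
Start: pos=(0,0), heading=0, pen down
BK 10: (0,0) -> (-10,0) [heading=0, draw]
FD 13: (-10,0) -> (3,0) [heading=0, draw]
PU: pen up
FD 16: (3,0) -> (19,0) [heading=0, move]
LT 90: heading 0 -> 90
FD 10: (19,0) -> (19,10) [heading=90, move]
RT 305: heading 90 -> 145
FD 20: (19,10) -> (2.617,21.472) [heading=145, move]
LT 30: heading 145 -> 175
FD 7: (2.617,21.472) -> (-4.356,22.082) [heading=175, move]
FD 13: (-4.356,22.082) -> (-17.307,23.215) [heading=175, move]
RT 189: heading 175 -> 346
FD 17: (-17.307,23.215) -> (-0.812,19.102) [heading=346, move]
Final: pos=(-0.812,19.102), heading=346, 2 segment(s) drawn

Segment lengths:
  seg 1: (0,0) -> (-10,0), length = 10
  seg 2: (-10,0) -> (3,0), length = 13
Total = 23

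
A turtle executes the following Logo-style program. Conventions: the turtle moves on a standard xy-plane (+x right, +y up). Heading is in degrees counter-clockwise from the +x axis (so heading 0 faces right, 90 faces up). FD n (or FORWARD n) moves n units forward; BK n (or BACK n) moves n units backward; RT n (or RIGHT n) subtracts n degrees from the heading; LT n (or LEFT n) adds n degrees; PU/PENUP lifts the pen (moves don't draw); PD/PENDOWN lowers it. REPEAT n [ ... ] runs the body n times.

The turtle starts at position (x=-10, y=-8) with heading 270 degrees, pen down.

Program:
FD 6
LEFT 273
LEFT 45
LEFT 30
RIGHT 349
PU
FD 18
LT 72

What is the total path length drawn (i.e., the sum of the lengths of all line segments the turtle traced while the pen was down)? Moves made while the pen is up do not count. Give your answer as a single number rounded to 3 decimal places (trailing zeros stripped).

Executing turtle program step by step:
Start: pos=(-10,-8), heading=270, pen down
FD 6: (-10,-8) -> (-10,-14) [heading=270, draw]
LT 273: heading 270 -> 183
LT 45: heading 183 -> 228
LT 30: heading 228 -> 258
RT 349: heading 258 -> 269
PU: pen up
FD 18: (-10,-14) -> (-10.314,-31.997) [heading=269, move]
LT 72: heading 269 -> 341
Final: pos=(-10.314,-31.997), heading=341, 1 segment(s) drawn

Segment lengths:
  seg 1: (-10,-8) -> (-10,-14), length = 6
Total = 6

Answer: 6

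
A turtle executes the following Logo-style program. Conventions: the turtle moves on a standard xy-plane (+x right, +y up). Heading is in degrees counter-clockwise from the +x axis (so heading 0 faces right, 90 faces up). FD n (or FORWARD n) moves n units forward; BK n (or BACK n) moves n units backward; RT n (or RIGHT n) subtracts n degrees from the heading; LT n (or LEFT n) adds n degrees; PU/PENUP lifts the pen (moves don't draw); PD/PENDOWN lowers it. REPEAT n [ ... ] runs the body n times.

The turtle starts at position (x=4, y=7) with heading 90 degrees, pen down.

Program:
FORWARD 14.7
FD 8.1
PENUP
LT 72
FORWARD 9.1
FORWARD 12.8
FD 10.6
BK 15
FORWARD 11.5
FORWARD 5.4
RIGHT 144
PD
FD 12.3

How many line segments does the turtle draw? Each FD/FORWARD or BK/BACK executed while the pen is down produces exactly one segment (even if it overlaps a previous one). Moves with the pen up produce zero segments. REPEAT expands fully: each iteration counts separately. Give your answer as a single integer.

Answer: 3

Derivation:
Executing turtle program step by step:
Start: pos=(4,7), heading=90, pen down
FD 14.7: (4,7) -> (4,21.7) [heading=90, draw]
FD 8.1: (4,21.7) -> (4,29.8) [heading=90, draw]
PU: pen up
LT 72: heading 90 -> 162
FD 9.1: (4,29.8) -> (-4.655,32.612) [heading=162, move]
FD 12.8: (-4.655,32.612) -> (-16.828,36.567) [heading=162, move]
FD 10.6: (-16.828,36.567) -> (-26.909,39.843) [heading=162, move]
BK 15: (-26.909,39.843) -> (-12.643,35.208) [heading=162, move]
FD 11.5: (-12.643,35.208) -> (-23.581,38.761) [heading=162, move]
FD 5.4: (-23.581,38.761) -> (-28.716,40.43) [heading=162, move]
RT 144: heading 162 -> 18
PD: pen down
FD 12.3: (-28.716,40.43) -> (-17.018,44.231) [heading=18, draw]
Final: pos=(-17.018,44.231), heading=18, 3 segment(s) drawn
Segments drawn: 3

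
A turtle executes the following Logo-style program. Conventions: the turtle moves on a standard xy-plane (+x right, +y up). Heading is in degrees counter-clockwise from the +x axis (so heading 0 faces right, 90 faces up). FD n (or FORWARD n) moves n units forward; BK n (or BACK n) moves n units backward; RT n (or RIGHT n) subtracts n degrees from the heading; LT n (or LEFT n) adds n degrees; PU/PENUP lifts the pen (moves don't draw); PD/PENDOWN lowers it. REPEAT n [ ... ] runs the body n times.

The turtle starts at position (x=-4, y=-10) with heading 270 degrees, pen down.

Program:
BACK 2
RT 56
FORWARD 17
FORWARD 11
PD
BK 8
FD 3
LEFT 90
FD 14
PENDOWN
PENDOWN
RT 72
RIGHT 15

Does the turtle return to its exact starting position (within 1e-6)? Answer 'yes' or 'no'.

Executing turtle program step by step:
Start: pos=(-4,-10), heading=270, pen down
BK 2: (-4,-10) -> (-4,-8) [heading=270, draw]
RT 56: heading 270 -> 214
FD 17: (-4,-8) -> (-18.094,-17.506) [heading=214, draw]
FD 11: (-18.094,-17.506) -> (-27.213,-23.657) [heading=214, draw]
PD: pen down
BK 8: (-27.213,-23.657) -> (-20.581,-19.184) [heading=214, draw]
FD 3: (-20.581,-19.184) -> (-23.068,-20.861) [heading=214, draw]
LT 90: heading 214 -> 304
FD 14: (-23.068,-20.861) -> (-15.239,-32.468) [heading=304, draw]
PD: pen down
PD: pen down
RT 72: heading 304 -> 232
RT 15: heading 232 -> 217
Final: pos=(-15.239,-32.468), heading=217, 6 segment(s) drawn

Start position: (-4, -10)
Final position: (-15.239, -32.468)
Distance = 25.122; >= 1e-6 -> NOT closed

Answer: no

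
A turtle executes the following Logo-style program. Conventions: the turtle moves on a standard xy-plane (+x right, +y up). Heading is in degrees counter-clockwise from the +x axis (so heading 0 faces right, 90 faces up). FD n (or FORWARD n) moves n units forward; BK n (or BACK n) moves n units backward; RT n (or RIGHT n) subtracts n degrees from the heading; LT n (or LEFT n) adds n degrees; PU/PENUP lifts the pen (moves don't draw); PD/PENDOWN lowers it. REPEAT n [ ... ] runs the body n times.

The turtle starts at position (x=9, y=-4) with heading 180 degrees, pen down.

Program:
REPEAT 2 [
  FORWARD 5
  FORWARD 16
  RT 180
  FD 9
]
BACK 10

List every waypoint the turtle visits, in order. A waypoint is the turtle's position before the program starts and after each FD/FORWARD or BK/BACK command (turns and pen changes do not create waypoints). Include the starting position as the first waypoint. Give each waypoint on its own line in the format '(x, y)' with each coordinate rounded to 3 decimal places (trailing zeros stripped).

Answer: (9, -4)
(4, -4)
(-12, -4)
(-3, -4)
(2, -4)
(18, -4)
(9, -4)
(19, -4)

Derivation:
Executing turtle program step by step:
Start: pos=(9,-4), heading=180, pen down
REPEAT 2 [
  -- iteration 1/2 --
  FD 5: (9,-4) -> (4,-4) [heading=180, draw]
  FD 16: (4,-4) -> (-12,-4) [heading=180, draw]
  RT 180: heading 180 -> 0
  FD 9: (-12,-4) -> (-3,-4) [heading=0, draw]
  -- iteration 2/2 --
  FD 5: (-3,-4) -> (2,-4) [heading=0, draw]
  FD 16: (2,-4) -> (18,-4) [heading=0, draw]
  RT 180: heading 0 -> 180
  FD 9: (18,-4) -> (9,-4) [heading=180, draw]
]
BK 10: (9,-4) -> (19,-4) [heading=180, draw]
Final: pos=(19,-4), heading=180, 7 segment(s) drawn
Waypoints (8 total):
(9, -4)
(4, -4)
(-12, -4)
(-3, -4)
(2, -4)
(18, -4)
(9, -4)
(19, -4)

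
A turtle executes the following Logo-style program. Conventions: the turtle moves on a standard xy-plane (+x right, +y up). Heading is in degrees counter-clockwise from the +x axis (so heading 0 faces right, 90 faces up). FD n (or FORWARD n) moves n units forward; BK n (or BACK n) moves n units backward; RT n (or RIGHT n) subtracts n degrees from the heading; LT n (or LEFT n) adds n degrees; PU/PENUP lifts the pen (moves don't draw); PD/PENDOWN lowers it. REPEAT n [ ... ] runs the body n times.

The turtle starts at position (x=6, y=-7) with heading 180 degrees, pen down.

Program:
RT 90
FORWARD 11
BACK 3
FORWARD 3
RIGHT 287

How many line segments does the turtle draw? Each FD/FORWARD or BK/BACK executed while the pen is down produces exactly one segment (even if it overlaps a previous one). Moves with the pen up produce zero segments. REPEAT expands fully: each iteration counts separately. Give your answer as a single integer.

Answer: 3

Derivation:
Executing turtle program step by step:
Start: pos=(6,-7), heading=180, pen down
RT 90: heading 180 -> 90
FD 11: (6,-7) -> (6,4) [heading=90, draw]
BK 3: (6,4) -> (6,1) [heading=90, draw]
FD 3: (6,1) -> (6,4) [heading=90, draw]
RT 287: heading 90 -> 163
Final: pos=(6,4), heading=163, 3 segment(s) drawn
Segments drawn: 3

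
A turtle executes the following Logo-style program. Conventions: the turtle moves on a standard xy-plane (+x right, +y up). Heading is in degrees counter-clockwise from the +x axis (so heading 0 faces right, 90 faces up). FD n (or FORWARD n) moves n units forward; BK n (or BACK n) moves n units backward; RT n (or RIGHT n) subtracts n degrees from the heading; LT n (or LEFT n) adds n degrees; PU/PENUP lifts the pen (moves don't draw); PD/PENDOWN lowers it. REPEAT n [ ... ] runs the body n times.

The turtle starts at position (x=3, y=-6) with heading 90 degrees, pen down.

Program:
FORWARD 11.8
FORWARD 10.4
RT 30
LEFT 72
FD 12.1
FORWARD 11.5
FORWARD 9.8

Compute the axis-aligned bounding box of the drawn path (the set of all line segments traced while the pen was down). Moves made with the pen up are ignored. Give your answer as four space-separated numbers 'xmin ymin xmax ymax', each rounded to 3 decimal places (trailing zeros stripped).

Answer: -19.349 -6 3 41.021

Derivation:
Executing turtle program step by step:
Start: pos=(3,-6), heading=90, pen down
FD 11.8: (3,-6) -> (3,5.8) [heading=90, draw]
FD 10.4: (3,5.8) -> (3,16.2) [heading=90, draw]
RT 30: heading 90 -> 60
LT 72: heading 60 -> 132
FD 12.1: (3,16.2) -> (-5.096,25.192) [heading=132, draw]
FD 11.5: (-5.096,25.192) -> (-12.791,33.738) [heading=132, draw]
FD 9.8: (-12.791,33.738) -> (-19.349,41.021) [heading=132, draw]
Final: pos=(-19.349,41.021), heading=132, 5 segment(s) drawn

Segment endpoints: x in {-19.349, -12.791, -5.096, 3, 3, 3}, y in {-6, 5.8, 16.2, 25.192, 33.738, 41.021}
xmin=-19.349, ymin=-6, xmax=3, ymax=41.021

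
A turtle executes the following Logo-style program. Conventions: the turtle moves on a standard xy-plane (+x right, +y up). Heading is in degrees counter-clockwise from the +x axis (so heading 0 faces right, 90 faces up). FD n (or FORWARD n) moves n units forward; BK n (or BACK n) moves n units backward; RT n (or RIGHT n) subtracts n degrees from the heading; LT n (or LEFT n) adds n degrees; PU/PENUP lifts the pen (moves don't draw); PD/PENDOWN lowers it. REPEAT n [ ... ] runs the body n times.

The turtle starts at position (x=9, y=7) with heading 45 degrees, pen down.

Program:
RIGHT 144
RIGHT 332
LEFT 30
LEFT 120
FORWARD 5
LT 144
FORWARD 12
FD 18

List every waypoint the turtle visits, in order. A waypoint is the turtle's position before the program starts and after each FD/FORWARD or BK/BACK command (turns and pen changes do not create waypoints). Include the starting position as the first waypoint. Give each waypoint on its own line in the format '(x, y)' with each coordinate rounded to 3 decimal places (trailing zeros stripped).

Answer: (9, 7)
(9.954, 11.908)
(1.178, 3.724)
(-11.987, -8.552)

Derivation:
Executing turtle program step by step:
Start: pos=(9,7), heading=45, pen down
RT 144: heading 45 -> 261
RT 332: heading 261 -> 289
LT 30: heading 289 -> 319
LT 120: heading 319 -> 79
FD 5: (9,7) -> (9.954,11.908) [heading=79, draw]
LT 144: heading 79 -> 223
FD 12: (9.954,11.908) -> (1.178,3.724) [heading=223, draw]
FD 18: (1.178,3.724) -> (-11.987,-8.552) [heading=223, draw]
Final: pos=(-11.987,-8.552), heading=223, 3 segment(s) drawn
Waypoints (4 total):
(9, 7)
(9.954, 11.908)
(1.178, 3.724)
(-11.987, -8.552)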